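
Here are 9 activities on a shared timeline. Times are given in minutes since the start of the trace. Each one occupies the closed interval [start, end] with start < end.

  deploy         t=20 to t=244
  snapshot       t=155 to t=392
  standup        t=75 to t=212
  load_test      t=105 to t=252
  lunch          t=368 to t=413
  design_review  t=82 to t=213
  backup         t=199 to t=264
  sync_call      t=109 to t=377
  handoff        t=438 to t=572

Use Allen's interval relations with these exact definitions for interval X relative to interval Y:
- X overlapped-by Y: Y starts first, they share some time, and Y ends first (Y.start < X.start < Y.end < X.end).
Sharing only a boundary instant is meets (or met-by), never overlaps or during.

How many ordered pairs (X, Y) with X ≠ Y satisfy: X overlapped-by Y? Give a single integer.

Checking all 72 ordered pairs for relation 'overlapped-by'; matching pairs in alphabetical order:
(backup, deploy): backup overlapped-by deploy ✓
(backup, design_review): backup overlapped-by design_review ✓
(backup, load_test): backup overlapped-by load_test ✓
(backup, standup): backup overlapped-by standup ✓
(design_review, standup): design_review overlapped-by standup ✓
(load_test, deploy): load_test overlapped-by deploy ✓
(load_test, design_review): load_test overlapped-by design_review ✓
(load_test, standup): load_test overlapped-by standup ✓
(lunch, snapshot): lunch overlapped-by snapshot ✓
(lunch, sync_call): lunch overlapped-by sync_call ✓
(snapshot, deploy): snapshot overlapped-by deploy ✓
(snapshot, design_review): snapshot overlapped-by design_review ✓
(snapshot, load_test): snapshot overlapped-by load_test ✓
(snapshot, standup): snapshot overlapped-by standup ✓
(snapshot, sync_call): snapshot overlapped-by sync_call ✓
(sync_call, deploy): sync_call overlapped-by deploy ✓
(sync_call, design_review): sync_call overlapped-by design_review ✓
(sync_call, load_test): sync_call overlapped-by load_test ✓
(sync_call, standup): sync_call overlapped-by standup ✓
Count: 19.

19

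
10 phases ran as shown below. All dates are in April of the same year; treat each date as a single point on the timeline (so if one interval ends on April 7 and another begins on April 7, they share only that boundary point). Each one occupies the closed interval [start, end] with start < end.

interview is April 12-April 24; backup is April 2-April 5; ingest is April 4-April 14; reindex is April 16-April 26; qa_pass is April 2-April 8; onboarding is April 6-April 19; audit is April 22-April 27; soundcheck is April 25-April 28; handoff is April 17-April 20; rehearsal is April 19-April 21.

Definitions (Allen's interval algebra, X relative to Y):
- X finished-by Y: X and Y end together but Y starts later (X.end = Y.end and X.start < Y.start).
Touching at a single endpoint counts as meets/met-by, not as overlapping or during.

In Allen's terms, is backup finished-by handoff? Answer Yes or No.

backup = [April 2, April 5], handoff = [April 17, April 20].
Actual relation of backup to handoff: before.
Asked whether 'finished-by' holds → No.

No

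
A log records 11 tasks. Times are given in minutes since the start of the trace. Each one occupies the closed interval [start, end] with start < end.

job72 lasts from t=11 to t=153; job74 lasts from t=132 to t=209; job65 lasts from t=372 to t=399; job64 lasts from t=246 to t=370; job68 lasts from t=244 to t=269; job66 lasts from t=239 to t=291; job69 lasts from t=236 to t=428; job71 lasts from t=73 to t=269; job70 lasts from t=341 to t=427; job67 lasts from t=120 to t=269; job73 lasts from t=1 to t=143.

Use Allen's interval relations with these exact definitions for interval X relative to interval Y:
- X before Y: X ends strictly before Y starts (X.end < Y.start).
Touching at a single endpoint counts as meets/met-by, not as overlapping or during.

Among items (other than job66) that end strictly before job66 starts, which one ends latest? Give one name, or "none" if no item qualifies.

job74

Target job66 = [t=239, t=291].
job64 [t=246, t=370] → overlapped-by → excluded.
job65 [t=372, t=399] → after → excluded.
job67 [t=120, t=269] → overlaps → excluded.
job68 [t=244, t=269] → during → excluded.
job69 [t=236, t=428] → contains → excluded.
job70 [t=341, t=427] → after → excluded.
job71 [t=73, t=269] → overlaps → excluded.
job72 [t=11, t=153] → before → candidate.
job73 [t=1, t=143] → before → candidate.
job74 [t=132, t=209] → before → candidate.
Among candidates, latest end is t=209 → job74.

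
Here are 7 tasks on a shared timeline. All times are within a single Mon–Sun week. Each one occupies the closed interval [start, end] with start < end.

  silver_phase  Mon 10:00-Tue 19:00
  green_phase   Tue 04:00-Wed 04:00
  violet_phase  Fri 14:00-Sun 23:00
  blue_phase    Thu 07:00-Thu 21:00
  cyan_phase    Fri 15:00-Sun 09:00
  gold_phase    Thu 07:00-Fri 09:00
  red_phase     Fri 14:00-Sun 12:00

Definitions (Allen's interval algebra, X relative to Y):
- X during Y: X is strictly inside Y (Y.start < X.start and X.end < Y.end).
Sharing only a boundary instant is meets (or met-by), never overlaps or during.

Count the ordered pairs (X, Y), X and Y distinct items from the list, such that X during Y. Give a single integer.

2

Checking all 42 ordered pairs for relation 'during'; matching pairs in alphabetical order:
(cyan_phase, red_phase): cyan_phase during red_phase ✓
(cyan_phase, violet_phase): cyan_phase during violet_phase ✓
Count: 2.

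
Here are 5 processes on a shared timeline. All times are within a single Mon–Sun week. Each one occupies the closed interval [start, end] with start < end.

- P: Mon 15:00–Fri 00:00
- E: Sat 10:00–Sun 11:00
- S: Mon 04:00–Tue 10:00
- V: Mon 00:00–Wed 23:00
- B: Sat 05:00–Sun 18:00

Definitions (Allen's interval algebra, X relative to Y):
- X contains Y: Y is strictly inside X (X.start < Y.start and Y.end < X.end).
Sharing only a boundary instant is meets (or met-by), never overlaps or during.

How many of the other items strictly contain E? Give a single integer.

1

Target E = [Sat 10:00, Sun 11:00].
B [Sat 05:00, Sun 18:00] → contains → counts.
P [Mon 15:00, Fri 00:00] → before → no.
S [Mon 04:00, Tue 10:00] → before → no.
V [Mon 00:00, Wed 23:00] → before → no.
Total: 1.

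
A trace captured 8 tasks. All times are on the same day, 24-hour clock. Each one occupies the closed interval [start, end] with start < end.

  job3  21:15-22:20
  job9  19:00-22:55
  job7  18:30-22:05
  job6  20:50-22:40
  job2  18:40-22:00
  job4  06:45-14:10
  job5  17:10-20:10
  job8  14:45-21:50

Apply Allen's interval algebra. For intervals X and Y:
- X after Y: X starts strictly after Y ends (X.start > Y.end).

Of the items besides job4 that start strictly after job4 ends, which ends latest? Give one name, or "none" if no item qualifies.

Target job4 = [06:45, 14:10].
job2 [18:40, 22:00] → after → candidate.
job3 [21:15, 22:20] → after → candidate.
job5 [17:10, 20:10] → after → candidate.
job6 [20:50, 22:40] → after → candidate.
job7 [18:30, 22:05] → after → candidate.
job8 [14:45, 21:50] → after → candidate.
job9 [19:00, 22:55] → after → candidate.
Among candidates, latest end is 22:55 → job9.

job9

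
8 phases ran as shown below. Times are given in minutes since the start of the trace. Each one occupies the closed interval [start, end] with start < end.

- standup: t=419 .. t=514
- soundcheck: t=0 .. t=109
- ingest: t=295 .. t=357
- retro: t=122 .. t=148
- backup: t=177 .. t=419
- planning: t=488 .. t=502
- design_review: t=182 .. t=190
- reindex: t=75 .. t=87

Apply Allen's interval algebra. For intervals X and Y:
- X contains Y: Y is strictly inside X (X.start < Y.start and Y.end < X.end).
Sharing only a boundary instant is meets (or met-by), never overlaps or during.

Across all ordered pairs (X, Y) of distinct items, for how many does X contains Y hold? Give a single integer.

4

Checking all 56 ordered pairs for relation 'contains'; matching pairs in alphabetical order:
(backup, design_review): backup contains design_review ✓
(backup, ingest): backup contains ingest ✓
(soundcheck, reindex): soundcheck contains reindex ✓
(standup, planning): standup contains planning ✓
Count: 4.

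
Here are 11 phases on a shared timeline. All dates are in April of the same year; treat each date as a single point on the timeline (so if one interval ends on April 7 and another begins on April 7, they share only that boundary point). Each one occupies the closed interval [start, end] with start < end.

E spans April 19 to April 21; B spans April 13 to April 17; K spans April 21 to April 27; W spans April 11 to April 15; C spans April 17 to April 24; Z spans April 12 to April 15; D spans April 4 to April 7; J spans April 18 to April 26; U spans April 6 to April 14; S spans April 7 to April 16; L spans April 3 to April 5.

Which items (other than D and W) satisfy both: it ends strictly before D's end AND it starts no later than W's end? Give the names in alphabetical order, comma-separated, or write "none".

Conditions: its end is strictly before D's end (X.end < April 7) AND its start is no later than W's end (X.start <= April 15).
B: end April 17 < April 7? ✗; start April 13 <= April 15? ✓ → no.
C: end April 24 < April 7? ✗; start April 17 <= April 15? ✗ → no.
E: end April 21 < April 7? ✗; start April 19 <= April 15? ✗ → no.
J: end April 26 < April 7? ✗; start April 18 <= April 15? ✗ → no.
K: end April 27 < April 7? ✗; start April 21 <= April 15? ✗ → no.
L: end April 5 < April 7? ✓; start April 3 <= April 15? ✓ → yes.
S: end April 16 < April 7? ✗; start April 7 <= April 15? ✓ → no.
U: end April 14 < April 7? ✗; start April 6 <= April 15? ✓ → no.
Z: end April 15 < April 7? ✗; start April 12 <= April 15? ✓ → no.
Result: L.

L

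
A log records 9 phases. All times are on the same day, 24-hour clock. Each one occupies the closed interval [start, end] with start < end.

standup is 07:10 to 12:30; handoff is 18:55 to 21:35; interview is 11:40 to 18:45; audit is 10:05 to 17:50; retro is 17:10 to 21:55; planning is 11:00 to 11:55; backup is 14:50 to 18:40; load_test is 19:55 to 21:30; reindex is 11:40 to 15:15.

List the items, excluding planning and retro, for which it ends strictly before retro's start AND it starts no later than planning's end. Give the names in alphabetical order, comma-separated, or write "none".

reindex, standup

Conditions: its end is strictly before retro's start (X.end < 17:10) AND its start is no later than planning's end (X.start <= 11:55).
audit: end 17:50 < 17:10? ✗; start 10:05 <= 11:55? ✓ → no.
backup: end 18:40 < 17:10? ✗; start 14:50 <= 11:55? ✗ → no.
handoff: end 21:35 < 17:10? ✗; start 18:55 <= 11:55? ✗ → no.
interview: end 18:45 < 17:10? ✗; start 11:40 <= 11:55? ✓ → no.
load_test: end 21:30 < 17:10? ✗; start 19:55 <= 11:55? ✗ → no.
reindex: end 15:15 < 17:10? ✓; start 11:40 <= 11:55? ✓ → yes.
standup: end 12:30 < 17:10? ✓; start 07:10 <= 11:55? ✓ → yes.
Result: reindex, standup.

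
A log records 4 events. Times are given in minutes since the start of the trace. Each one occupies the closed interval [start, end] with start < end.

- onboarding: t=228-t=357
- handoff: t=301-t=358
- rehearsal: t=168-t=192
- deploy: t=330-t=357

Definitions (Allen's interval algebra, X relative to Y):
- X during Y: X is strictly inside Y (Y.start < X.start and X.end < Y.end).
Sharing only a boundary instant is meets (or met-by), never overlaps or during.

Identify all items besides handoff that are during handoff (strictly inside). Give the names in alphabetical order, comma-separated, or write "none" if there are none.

deploy

Target handoff = [t=301, t=358].
deploy [t=330, t=357] → during → yes.
onboarding [t=228, t=357] → overlaps → no.
rehearsal [t=168, t=192] → before → no.
Result: deploy.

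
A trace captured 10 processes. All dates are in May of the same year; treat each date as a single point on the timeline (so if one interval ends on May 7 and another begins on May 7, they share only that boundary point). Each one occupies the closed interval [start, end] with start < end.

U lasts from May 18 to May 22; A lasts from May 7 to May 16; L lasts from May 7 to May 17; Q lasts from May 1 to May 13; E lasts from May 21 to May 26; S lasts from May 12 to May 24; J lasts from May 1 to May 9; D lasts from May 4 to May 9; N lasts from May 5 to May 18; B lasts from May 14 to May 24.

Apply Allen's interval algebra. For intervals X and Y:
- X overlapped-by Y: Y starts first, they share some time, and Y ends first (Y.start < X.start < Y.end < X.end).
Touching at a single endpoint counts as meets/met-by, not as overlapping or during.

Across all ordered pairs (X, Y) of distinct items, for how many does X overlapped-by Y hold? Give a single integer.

Checking all 90 ordered pairs for relation 'overlapped-by'; matching pairs in alphabetical order:
(A, D): A overlapped-by D ✓
(A, J): A overlapped-by J ✓
(A, Q): A overlapped-by Q ✓
(B, A): B overlapped-by A ✓
(B, L): B overlapped-by L ✓
(B, N): B overlapped-by N ✓
(E, B): E overlapped-by B ✓
(E, S): E overlapped-by S ✓
(E, U): E overlapped-by U ✓
(L, D): L overlapped-by D ✓
(L, J): L overlapped-by J ✓
(L, Q): L overlapped-by Q ✓
(N, D): N overlapped-by D ✓
(N, J): N overlapped-by J ✓
(N, Q): N overlapped-by Q ✓
(S, A): S overlapped-by A ✓
(S, L): S overlapped-by L ✓
(S, N): S overlapped-by N ✓
(S, Q): S overlapped-by Q ✓
Count: 19.

19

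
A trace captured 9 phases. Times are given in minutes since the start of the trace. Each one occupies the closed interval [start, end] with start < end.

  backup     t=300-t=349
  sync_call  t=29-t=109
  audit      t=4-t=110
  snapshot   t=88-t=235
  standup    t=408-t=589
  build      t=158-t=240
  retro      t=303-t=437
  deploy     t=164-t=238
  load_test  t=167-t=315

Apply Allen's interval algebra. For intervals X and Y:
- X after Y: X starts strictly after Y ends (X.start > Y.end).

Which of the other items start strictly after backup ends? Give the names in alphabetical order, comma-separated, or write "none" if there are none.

Target backup = [t=300, t=349].
audit [t=4, t=110] → before → no.
build [t=158, t=240] → before → no.
deploy [t=164, t=238] → before → no.
load_test [t=167, t=315] → overlaps → no.
retro [t=303, t=437] → overlapped-by → no.
snapshot [t=88, t=235] → before → no.
standup [t=408, t=589] → after → yes.
sync_call [t=29, t=109] → before → no.
Result: standup.

standup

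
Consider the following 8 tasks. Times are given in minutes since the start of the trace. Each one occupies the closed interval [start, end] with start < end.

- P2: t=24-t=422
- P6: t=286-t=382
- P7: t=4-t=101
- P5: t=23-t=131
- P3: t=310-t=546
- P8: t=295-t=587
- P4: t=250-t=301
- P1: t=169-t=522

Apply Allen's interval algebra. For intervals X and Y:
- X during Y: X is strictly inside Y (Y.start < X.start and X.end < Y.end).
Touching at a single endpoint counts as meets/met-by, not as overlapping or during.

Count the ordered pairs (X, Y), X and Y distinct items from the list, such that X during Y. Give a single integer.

Checking all 56 ordered pairs for relation 'during'; matching pairs in alphabetical order:
(P3, P8): P3 during P8 ✓
(P4, P1): P4 during P1 ✓
(P4, P2): P4 during P2 ✓
(P6, P1): P6 during P1 ✓
(P6, P2): P6 during P2 ✓
Count: 5.

5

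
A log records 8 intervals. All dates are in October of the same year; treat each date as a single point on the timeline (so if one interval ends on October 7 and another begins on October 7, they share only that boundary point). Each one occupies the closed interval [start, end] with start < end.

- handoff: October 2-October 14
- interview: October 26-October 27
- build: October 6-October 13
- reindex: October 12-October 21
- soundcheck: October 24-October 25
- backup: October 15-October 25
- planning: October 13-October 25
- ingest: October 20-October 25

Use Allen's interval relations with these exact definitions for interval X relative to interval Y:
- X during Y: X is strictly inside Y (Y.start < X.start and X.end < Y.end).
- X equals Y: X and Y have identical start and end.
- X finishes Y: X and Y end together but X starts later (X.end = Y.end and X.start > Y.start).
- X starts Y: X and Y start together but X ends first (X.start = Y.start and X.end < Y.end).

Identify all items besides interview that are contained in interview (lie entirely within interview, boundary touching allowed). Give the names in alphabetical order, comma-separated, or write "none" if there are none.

Target interview = [October 26, October 27].
backup [October 15, October 25] → before → no.
build [October 6, October 13] → before → no.
handoff [October 2, October 14] → before → no.
ingest [October 20, October 25] → before → no.
planning [October 13, October 25] → before → no.
reindex [October 12, October 21] → before → no.
soundcheck [October 24, October 25] → before → no.
Result: none.

none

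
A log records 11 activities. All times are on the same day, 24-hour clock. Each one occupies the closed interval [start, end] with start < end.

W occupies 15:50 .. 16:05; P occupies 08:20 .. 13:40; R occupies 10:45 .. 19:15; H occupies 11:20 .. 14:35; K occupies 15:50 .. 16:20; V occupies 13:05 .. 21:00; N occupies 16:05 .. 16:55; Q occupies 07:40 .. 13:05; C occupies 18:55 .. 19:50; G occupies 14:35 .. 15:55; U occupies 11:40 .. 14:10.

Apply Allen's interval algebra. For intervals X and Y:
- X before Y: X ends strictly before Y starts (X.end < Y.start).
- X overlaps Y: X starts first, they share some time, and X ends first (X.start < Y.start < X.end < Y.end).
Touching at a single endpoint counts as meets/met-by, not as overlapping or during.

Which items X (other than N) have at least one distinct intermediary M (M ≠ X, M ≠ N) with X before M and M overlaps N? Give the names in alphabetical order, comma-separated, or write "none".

Target N = [16:05, 16:55].
Intermediaries M with M overlaps N: K.
Via K — items with X before K: H, P, Q, U.
Union: H, P, Q, U.

H, P, Q, U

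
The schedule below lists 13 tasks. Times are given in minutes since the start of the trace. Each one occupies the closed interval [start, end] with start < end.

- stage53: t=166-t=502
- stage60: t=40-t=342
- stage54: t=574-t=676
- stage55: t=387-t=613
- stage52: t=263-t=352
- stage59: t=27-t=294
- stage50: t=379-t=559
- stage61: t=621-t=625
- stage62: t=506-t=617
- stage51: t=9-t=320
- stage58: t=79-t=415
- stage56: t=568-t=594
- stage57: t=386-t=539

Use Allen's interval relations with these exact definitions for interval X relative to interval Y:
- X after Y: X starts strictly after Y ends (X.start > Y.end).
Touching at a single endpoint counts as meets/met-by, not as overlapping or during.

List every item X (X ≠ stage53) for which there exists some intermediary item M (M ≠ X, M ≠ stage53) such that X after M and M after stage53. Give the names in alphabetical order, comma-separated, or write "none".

stage61

Target stage53 = [t=166, t=502].
Intermediaries M with M after stage53: stage54, stage56, stage61, stage62.
Via stage54 — items with X after stage54: none.
Via stage56 — items with X after stage56: stage61.
Via stage61 — items with X after stage61: none.
Via stage62 — items with X after stage62: stage61.
Union: stage61.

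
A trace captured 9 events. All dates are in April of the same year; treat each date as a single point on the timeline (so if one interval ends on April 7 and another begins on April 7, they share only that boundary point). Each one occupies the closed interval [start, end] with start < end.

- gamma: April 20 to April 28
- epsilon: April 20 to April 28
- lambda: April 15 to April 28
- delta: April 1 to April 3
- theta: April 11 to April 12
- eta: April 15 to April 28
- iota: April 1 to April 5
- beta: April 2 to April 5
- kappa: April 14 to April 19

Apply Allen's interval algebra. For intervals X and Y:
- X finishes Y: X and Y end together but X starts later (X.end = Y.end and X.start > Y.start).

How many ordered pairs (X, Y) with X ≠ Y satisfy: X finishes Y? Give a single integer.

Checking all 72 ordered pairs for relation 'finishes'; matching pairs in alphabetical order:
(beta, iota): beta finishes iota ✓
(epsilon, eta): epsilon finishes eta ✓
(epsilon, lambda): epsilon finishes lambda ✓
(gamma, eta): gamma finishes eta ✓
(gamma, lambda): gamma finishes lambda ✓
Count: 5.

5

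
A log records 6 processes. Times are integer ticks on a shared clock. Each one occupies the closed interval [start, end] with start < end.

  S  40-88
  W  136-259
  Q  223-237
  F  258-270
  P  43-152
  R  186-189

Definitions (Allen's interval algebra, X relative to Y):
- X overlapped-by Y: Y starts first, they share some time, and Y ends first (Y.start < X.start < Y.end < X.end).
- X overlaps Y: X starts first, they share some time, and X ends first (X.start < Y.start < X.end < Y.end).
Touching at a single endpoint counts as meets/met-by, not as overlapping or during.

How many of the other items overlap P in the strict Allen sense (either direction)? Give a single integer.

Target P = [43, 152].
F [258, 270] → after → no.
Q [223, 237] → after → no.
R [186, 189] → after → no.
S [40, 88] → overlaps → counts.
W [136, 259] → overlapped-by → counts.
Total: 2.

2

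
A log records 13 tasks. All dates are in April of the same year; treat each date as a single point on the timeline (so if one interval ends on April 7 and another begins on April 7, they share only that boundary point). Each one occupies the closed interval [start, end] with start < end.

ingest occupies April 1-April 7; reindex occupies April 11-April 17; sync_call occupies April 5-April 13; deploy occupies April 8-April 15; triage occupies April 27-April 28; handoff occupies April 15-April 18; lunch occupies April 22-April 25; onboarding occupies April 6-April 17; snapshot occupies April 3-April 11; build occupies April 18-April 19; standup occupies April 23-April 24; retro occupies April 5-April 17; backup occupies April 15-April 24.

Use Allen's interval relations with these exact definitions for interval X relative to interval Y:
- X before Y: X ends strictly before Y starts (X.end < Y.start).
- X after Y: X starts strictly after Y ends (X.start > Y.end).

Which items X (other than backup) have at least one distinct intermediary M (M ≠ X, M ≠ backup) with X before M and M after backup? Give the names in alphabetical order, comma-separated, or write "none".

build, deploy, handoff, ingest, lunch, onboarding, reindex, retro, snapshot, standup, sync_call

Target backup = [April 15, April 24].
Intermediaries M with M after backup: triage.
Via triage — items with X before triage: build, deploy, handoff, ingest, lunch, onboarding, reindex, retro, snapshot, standup, sync_call.
Union: build, deploy, handoff, ingest, lunch, onboarding, reindex, retro, snapshot, standup, sync_call.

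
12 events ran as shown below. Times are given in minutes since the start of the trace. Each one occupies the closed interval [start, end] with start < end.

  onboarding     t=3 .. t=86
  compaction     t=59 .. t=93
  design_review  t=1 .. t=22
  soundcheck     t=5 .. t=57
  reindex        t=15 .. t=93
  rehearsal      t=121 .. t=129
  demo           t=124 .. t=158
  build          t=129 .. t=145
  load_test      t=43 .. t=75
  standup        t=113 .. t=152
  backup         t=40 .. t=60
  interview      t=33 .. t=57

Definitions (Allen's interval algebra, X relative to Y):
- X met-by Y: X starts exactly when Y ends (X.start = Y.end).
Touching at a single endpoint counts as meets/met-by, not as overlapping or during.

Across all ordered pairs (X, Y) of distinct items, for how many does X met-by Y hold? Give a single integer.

1

Checking all 132 ordered pairs for relation 'met-by'; matching pairs in alphabetical order:
(build, rehearsal): build met-by rehearsal ✓
Count: 1.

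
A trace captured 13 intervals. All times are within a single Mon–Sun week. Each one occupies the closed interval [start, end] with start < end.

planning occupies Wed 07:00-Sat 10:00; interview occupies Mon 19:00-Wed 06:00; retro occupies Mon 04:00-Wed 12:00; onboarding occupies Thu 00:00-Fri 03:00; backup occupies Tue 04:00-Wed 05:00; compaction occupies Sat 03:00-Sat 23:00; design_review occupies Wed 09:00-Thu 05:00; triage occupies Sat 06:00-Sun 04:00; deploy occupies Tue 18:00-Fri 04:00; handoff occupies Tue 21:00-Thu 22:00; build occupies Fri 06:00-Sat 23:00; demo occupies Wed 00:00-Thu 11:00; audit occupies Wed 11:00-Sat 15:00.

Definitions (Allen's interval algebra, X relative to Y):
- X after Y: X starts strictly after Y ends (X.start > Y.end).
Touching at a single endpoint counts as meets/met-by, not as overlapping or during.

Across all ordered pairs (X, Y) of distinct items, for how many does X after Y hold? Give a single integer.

33

Checking all 156 ordered pairs for relation 'after'; matching pairs in alphabetical order:
(audit, backup): audit after backup ✓
(audit, interview): audit after interview ✓
(build, backup): build after backup ✓
(build, demo): build after demo ✓
(build, deploy): build after deploy ✓
(build, design_review): build after design_review ✓
(build, handoff): build after handoff ✓
(build, interview): build after interview ✓
(build, onboarding): build after onboarding ✓
(build, retro): build after retro ✓
(compaction, backup): compaction after backup ✓
(compaction, demo): compaction after demo ✓
(compaction, deploy): compaction after deploy ✓
(compaction, design_review): compaction after design_review ✓
(compaction, handoff): compaction after handoff ✓
(compaction, interview): compaction after interview ✓
(compaction, onboarding): compaction after onboarding ✓
(compaction, retro): compaction after retro ✓
(design_review, backup): design_review after backup ✓
(design_review, interview): design_review after interview ✓
(onboarding, backup): onboarding after backup ✓
(onboarding, interview): onboarding after interview ✓
(onboarding, retro): onboarding after retro ✓
(planning, backup): planning after backup ✓
... plus 9 further pairs not listed.
Count: 33.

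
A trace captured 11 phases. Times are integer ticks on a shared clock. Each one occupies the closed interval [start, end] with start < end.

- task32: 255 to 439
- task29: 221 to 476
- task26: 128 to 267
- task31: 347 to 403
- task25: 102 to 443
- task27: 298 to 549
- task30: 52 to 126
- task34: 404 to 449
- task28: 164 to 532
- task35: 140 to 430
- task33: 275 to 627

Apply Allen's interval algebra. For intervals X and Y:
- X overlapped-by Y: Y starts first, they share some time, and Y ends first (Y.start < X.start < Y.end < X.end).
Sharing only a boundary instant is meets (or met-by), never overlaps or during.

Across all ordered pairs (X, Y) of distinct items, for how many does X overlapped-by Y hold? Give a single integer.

23

Checking all 110 ordered pairs for relation 'overlapped-by'; matching pairs in alphabetical order:
(task25, task30): task25 overlapped-by task30 ✓
(task27, task25): task27 overlapped-by task25 ✓
(task27, task28): task27 overlapped-by task28 ✓
(task27, task29): task27 overlapped-by task29 ✓
(task27, task32): task27 overlapped-by task32 ✓
(task27, task35): task27 overlapped-by task35 ✓
(task28, task25): task28 overlapped-by task25 ✓
(task28, task26): task28 overlapped-by task26 ✓
(task28, task35): task28 overlapped-by task35 ✓
(task29, task25): task29 overlapped-by task25 ✓
(task29, task26): task29 overlapped-by task26 ✓
(task29, task35): task29 overlapped-by task35 ✓
(task32, task26): task32 overlapped-by task26 ✓
(task32, task35): task32 overlapped-by task35 ✓
(task33, task25): task33 overlapped-by task25 ✓
(task33, task28): task33 overlapped-by task28 ✓
(task33, task29): task33 overlapped-by task29 ✓
(task33, task32): task33 overlapped-by task32 ✓
(task33, task35): task33 overlapped-by task35 ✓
(task34, task25): task34 overlapped-by task25 ✓
(task34, task32): task34 overlapped-by task32 ✓
(task34, task35): task34 overlapped-by task35 ✓
(task35, task26): task35 overlapped-by task26 ✓
Count: 23.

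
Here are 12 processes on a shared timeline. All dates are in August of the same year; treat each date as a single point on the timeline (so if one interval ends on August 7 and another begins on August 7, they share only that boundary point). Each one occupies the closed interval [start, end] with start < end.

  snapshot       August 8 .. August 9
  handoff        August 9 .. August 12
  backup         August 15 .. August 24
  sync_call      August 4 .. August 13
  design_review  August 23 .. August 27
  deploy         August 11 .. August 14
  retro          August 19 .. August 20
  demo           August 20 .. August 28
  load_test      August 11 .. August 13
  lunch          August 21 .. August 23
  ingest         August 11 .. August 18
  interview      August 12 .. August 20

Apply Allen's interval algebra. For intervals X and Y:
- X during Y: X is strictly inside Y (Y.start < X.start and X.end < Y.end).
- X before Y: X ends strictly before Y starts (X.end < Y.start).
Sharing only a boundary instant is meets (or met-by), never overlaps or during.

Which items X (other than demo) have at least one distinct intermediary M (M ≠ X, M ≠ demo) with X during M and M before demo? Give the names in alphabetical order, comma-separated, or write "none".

Target demo = [August 20, August 28].
Intermediaries M with M before demo: deploy, handoff, ingest, load_test, snapshot, sync_call.
Via deploy — items with X during deploy: none.
Via handoff — items with X during handoff: none.
Via ingest — items with X during ingest: none.
Via load_test — items with X during load_test: none.
Via snapshot — items with X during snapshot: none.
Via sync_call — items with X during sync_call: handoff, snapshot.
Union: handoff, snapshot.

handoff, snapshot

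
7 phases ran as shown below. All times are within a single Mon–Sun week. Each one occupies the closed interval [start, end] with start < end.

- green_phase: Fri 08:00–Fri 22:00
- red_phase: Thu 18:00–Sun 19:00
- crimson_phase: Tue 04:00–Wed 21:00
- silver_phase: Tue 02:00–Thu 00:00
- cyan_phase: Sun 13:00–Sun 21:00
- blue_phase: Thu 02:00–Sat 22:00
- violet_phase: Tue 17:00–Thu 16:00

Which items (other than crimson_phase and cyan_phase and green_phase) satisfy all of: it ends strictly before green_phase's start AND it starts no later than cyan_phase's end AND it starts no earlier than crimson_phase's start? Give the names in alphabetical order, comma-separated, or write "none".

Conditions: its end is strictly before green_phase's start (X.end < Fri 08:00) AND its start is no later than cyan_phase's end (X.start <= Sun 21:00) AND its start is no earlier than crimson_phase's start (X.start >= Tue 04:00).
blue_phase: end Sat 22:00 < Fri 08:00? ✗; start Thu 02:00 <= Sun 21:00? ✓; start Thu 02:00 >= Tue 04:00? ✓ → no.
red_phase: end Sun 19:00 < Fri 08:00? ✗; start Thu 18:00 <= Sun 21:00? ✓; start Thu 18:00 >= Tue 04:00? ✓ → no.
silver_phase: end Thu 00:00 < Fri 08:00? ✓; start Tue 02:00 <= Sun 21:00? ✓; start Tue 02:00 >= Tue 04:00? ✗ → no.
violet_phase: end Thu 16:00 < Fri 08:00? ✓; start Tue 17:00 <= Sun 21:00? ✓; start Tue 17:00 >= Tue 04:00? ✓ → yes.
Result: violet_phase.

violet_phase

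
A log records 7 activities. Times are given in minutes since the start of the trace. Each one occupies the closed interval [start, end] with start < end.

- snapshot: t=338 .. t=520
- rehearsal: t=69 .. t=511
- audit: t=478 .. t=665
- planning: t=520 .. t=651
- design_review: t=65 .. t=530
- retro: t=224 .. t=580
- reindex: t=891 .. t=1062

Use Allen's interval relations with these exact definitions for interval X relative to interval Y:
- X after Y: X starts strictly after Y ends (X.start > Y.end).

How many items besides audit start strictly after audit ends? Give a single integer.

1

Target audit = [t=478, t=665].
design_review [t=65, t=530] → overlaps → no.
planning [t=520, t=651] → during → no.
rehearsal [t=69, t=511] → overlaps → no.
reindex [t=891, t=1062] → after → counts.
retro [t=224, t=580] → overlaps → no.
snapshot [t=338, t=520] → overlaps → no.
Total: 1.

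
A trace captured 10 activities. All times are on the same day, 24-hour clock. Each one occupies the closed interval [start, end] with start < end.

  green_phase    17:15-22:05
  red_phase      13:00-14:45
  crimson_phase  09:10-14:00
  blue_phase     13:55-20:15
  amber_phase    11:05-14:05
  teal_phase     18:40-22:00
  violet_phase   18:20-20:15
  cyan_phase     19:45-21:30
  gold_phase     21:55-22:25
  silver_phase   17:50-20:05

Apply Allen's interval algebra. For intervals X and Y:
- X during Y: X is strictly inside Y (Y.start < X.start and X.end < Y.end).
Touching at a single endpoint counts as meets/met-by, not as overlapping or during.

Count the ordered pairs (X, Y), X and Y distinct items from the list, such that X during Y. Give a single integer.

Checking all 90 ordered pairs for relation 'during'; matching pairs in alphabetical order:
(cyan_phase, green_phase): cyan_phase during green_phase ✓
(cyan_phase, teal_phase): cyan_phase during teal_phase ✓
(silver_phase, blue_phase): silver_phase during blue_phase ✓
(silver_phase, green_phase): silver_phase during green_phase ✓
(teal_phase, green_phase): teal_phase during green_phase ✓
(violet_phase, green_phase): violet_phase during green_phase ✓
Count: 6.

6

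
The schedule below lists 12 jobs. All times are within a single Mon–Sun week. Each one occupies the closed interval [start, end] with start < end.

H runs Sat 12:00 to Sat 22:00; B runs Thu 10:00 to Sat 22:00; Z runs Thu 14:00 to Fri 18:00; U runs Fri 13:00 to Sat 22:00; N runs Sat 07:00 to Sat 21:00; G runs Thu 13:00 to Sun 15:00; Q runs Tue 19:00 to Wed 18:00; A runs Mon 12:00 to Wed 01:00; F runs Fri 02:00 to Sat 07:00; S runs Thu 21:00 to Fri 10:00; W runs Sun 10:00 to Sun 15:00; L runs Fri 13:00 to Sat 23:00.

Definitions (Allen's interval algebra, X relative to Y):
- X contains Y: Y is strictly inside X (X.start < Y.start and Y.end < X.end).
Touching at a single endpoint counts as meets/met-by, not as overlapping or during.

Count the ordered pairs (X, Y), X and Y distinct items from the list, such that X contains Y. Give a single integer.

15

Checking all 132 ordered pairs for relation 'contains'; matching pairs in alphabetical order:
(B, F): B contains F ✓
(B, N): B contains N ✓
(B, S): B contains S ✓
(B, Z): B contains Z ✓
(G, F): G contains F ✓
(G, H): G contains H ✓
(G, L): G contains L ✓
(G, N): G contains N ✓
(G, S): G contains S ✓
(G, U): G contains U ✓
(G, Z): G contains Z ✓
(L, H): L contains H ✓
(L, N): L contains N ✓
(U, N): U contains N ✓
(Z, S): Z contains S ✓
Count: 15.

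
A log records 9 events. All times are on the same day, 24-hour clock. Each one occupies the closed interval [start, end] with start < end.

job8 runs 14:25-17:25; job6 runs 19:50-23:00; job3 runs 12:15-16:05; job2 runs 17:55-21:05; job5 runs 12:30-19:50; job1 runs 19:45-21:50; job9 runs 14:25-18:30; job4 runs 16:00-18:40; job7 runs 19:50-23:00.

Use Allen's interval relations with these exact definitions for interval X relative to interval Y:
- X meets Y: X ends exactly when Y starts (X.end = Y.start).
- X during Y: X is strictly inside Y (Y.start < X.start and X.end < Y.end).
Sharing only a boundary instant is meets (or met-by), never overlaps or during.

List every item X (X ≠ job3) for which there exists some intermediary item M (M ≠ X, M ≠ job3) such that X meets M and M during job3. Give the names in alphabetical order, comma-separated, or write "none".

none

Target job3 = [12:15, 16:05].
Intermediaries M with M during job3: none.
Union: none.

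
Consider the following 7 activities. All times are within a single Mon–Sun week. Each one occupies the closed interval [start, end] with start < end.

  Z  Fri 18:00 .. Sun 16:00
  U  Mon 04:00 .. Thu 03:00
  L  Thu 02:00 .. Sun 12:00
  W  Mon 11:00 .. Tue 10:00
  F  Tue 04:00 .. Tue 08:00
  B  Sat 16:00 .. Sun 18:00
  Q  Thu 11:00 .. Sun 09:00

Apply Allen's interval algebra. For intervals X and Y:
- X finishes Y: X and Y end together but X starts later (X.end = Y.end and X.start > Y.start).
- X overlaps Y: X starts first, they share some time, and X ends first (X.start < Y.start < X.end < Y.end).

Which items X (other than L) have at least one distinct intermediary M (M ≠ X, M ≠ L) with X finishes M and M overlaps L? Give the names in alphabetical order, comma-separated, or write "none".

Target L = [Thu 02:00, Sun 12:00].
Intermediaries M with M overlaps L: U.
Via U — items with X finishes U: none.
Union: none.

none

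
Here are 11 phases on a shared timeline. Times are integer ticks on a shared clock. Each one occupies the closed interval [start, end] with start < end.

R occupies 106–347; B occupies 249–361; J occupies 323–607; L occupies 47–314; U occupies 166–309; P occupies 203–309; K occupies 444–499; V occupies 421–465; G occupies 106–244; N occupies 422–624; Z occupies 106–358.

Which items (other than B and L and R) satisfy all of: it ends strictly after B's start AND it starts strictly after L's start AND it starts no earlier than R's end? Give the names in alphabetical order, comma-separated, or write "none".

K, N, V

Conditions: its end is strictly after B's start (X.end > 249) AND its start is strictly after L's start (X.start > 47) AND its start is no earlier than R's end (X.start >= 347).
G: end 244 > 249? ✗; start 106 > 47? ✓; start 106 >= 347? ✗ → no.
J: end 607 > 249? ✓; start 323 > 47? ✓; start 323 >= 347? ✗ → no.
K: end 499 > 249? ✓; start 444 > 47? ✓; start 444 >= 347? ✓ → yes.
N: end 624 > 249? ✓; start 422 > 47? ✓; start 422 >= 347? ✓ → yes.
P: end 309 > 249? ✓; start 203 > 47? ✓; start 203 >= 347? ✗ → no.
U: end 309 > 249? ✓; start 166 > 47? ✓; start 166 >= 347? ✗ → no.
V: end 465 > 249? ✓; start 421 > 47? ✓; start 421 >= 347? ✓ → yes.
Z: end 358 > 249? ✓; start 106 > 47? ✓; start 106 >= 347? ✗ → no.
Result: K, N, V.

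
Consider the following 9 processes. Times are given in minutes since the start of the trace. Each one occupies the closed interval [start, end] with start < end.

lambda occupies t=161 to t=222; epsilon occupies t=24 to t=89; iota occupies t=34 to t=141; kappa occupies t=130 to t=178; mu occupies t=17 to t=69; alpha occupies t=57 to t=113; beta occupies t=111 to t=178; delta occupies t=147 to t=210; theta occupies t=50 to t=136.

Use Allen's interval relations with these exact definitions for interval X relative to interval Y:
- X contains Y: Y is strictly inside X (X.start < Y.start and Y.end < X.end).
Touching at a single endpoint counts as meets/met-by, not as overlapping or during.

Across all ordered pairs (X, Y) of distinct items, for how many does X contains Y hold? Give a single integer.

3

Checking all 72 ordered pairs for relation 'contains'; matching pairs in alphabetical order:
(iota, alpha): iota contains alpha ✓
(iota, theta): iota contains theta ✓
(theta, alpha): theta contains alpha ✓
Count: 3.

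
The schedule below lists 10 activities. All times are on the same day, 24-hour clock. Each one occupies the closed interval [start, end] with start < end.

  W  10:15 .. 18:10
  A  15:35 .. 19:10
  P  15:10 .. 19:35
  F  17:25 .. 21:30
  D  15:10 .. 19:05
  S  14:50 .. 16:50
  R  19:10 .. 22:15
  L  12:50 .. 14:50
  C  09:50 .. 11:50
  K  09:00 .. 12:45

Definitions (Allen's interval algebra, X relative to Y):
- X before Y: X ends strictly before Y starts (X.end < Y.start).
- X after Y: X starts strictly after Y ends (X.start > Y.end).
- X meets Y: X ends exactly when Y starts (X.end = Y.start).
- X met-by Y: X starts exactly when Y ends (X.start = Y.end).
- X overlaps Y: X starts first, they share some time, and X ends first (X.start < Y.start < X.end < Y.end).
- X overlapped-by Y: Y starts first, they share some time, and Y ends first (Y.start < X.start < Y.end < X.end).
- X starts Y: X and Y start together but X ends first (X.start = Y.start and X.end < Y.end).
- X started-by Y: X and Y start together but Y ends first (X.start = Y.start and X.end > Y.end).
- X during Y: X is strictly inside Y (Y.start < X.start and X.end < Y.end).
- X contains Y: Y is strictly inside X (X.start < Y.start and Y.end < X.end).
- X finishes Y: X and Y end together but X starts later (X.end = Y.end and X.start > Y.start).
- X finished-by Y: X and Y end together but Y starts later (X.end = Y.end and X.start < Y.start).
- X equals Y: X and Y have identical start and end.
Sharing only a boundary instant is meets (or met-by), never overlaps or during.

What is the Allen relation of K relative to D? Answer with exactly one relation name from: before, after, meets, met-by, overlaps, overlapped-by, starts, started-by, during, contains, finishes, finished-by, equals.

K = [09:00, 12:45]; D = [15:10, 19:05].
Compare endpoints: K.start < D.start, K.start < D.end, K.end < D.start, K.end < D.end.
That pattern is 'before'.

before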